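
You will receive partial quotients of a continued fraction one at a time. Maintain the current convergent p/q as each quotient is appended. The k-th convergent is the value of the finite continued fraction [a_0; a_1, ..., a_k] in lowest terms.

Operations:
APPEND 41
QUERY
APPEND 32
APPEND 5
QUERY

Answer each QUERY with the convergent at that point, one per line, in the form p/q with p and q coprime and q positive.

APPEND 41: p_0 = 41·1 + 0 = 41, q_0 = 41·0 + 1 = 1 → 41/1
APPEND 32: p_1 = 32·41 + 1 = 1313, q_1 = 32·1 + 0 = 32 → 1313/32
APPEND 5: p_2 = 5·1313 + 41 = 6606, q_2 = 5·32 + 1 = 161 → 6606/161

41/1
6606/161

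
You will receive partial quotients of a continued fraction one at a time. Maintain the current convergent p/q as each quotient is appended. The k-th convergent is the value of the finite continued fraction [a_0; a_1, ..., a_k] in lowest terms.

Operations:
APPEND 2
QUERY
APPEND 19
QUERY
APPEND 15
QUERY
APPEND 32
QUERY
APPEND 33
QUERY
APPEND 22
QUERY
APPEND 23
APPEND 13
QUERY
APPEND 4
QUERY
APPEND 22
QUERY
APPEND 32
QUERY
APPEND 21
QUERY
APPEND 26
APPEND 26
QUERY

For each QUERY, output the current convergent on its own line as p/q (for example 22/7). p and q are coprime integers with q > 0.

2/1
39/19
587/286
18823/9171
621746/302929
13697235/6673609
4117253198/2006020777
16784670943/8177879044
373380013944/181919359745
11964945117151/5829597390884
251637227474115/122603464568309
170669491573021781/83154115044908177

APPEND 2: p_0 = 2·1 + 0 = 2, q_0 = 2·0 + 1 = 1 → 2/1
APPEND 19: p_1 = 19·2 + 1 = 39, q_1 = 19·1 + 0 = 19 → 39/19
APPEND 15: p_2 = 15·39 + 2 = 587, q_2 = 15·19 + 1 = 286 → 587/286
APPEND 32: p_3 = 32·587 + 39 = 18823, q_3 = 32·286 + 19 = 9171 → 18823/9171
APPEND 33: p_4 = 33·18823 + 587 = 621746, q_4 = 33·9171 + 286 = 302929 → 621746/302929
APPEND 22: p_5 = 22·621746 + 18823 = 13697235, q_5 = 22·302929 + 9171 = 6673609 → 13697235/6673609
APPEND 23: p_6 = 23·13697235 + 621746 = 315658151, q_6 = 23·6673609 + 302929 = 153795936 → 315658151/153795936
APPEND 13: p_7 = 13·315658151 + 13697235 = 4117253198, q_7 = 13·153795936 + 6673609 = 2006020777 → 4117253198/2006020777
APPEND 4: p_8 = 4·4117253198 + 315658151 = 16784670943, q_8 = 4·2006020777 + 153795936 = 8177879044 → 16784670943/8177879044
APPEND 22: p_9 = 22·16784670943 + 4117253198 = 373380013944, q_9 = 22·8177879044 + 2006020777 = 181919359745 → 373380013944/181919359745
APPEND 32: p_10 = 32·373380013944 + 16784670943 = 11964945117151, q_10 = 32·181919359745 + 8177879044 = 5829597390884 → 11964945117151/5829597390884
APPEND 21: p_11 = 21·11964945117151 + 373380013944 = 251637227474115, q_11 = 21·5829597390884 + 181919359745 = 122603464568309 → 251637227474115/122603464568309
APPEND 26: p_12 = 26·251637227474115 + 11964945117151 = 6554532859444141, q_12 = 26·122603464568309 + 5829597390884 = 3193519676166918 → 6554532859444141/3193519676166918
APPEND 26: p_13 = 26·6554532859444141 + 251637227474115 = 170669491573021781, q_13 = 26·3193519676166918 + 122603464568309 = 83154115044908177 → 170669491573021781/83154115044908177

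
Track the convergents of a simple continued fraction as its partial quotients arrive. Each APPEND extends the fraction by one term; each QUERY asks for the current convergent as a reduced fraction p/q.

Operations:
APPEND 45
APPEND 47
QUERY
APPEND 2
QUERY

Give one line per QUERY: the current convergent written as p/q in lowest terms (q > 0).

APPEND 45: p_0 = 45·1 + 0 = 45, q_0 = 45·0 + 1 = 1 → 45/1
APPEND 47: p_1 = 47·45 + 1 = 2116, q_1 = 47·1 + 0 = 47 → 2116/47
APPEND 2: p_2 = 2·2116 + 45 = 4277, q_2 = 2·47 + 1 = 95 → 4277/95

2116/47
4277/95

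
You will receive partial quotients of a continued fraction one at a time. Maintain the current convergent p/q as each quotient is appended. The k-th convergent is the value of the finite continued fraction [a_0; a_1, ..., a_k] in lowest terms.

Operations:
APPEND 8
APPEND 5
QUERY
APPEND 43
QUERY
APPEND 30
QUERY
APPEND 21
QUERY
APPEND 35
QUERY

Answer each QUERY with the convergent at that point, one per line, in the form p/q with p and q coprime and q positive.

APPEND 8: p_0 = 8·1 + 0 = 8, q_0 = 8·0 + 1 = 1 → 8/1
APPEND 5: p_1 = 5·8 + 1 = 41, q_1 = 5·1 + 0 = 5 → 41/5
APPEND 43: p_2 = 43·41 + 8 = 1771, q_2 = 43·5 + 1 = 216 → 1771/216
APPEND 30: p_3 = 30·1771 + 41 = 53171, q_3 = 30·216 + 5 = 6485 → 53171/6485
APPEND 21: p_4 = 21·53171 + 1771 = 1118362, q_4 = 21·6485 + 216 = 136401 → 1118362/136401
APPEND 35: p_5 = 35·1118362 + 53171 = 39195841, q_5 = 35·136401 + 6485 = 4780520 → 39195841/4780520

41/5
1771/216
53171/6485
1118362/136401
39195841/4780520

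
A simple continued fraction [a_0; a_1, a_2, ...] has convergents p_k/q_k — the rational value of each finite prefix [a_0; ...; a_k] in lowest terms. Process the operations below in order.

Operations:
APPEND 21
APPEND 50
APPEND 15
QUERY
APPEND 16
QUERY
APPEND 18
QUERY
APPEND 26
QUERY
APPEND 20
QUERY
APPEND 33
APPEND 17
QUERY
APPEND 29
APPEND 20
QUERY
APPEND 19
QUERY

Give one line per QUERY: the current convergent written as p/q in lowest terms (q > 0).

15786/751
253627/12066
4581072/217939
119361499/5678480
2391811052/113787539
1346226956707/64045131078
783738844371067/37285434501658
14930157673920991/710284325000031

APPEND 21: p_0 = 21·1 + 0 = 21, q_0 = 21·0 + 1 = 1 → 21/1
APPEND 50: p_1 = 50·21 + 1 = 1051, q_1 = 50·1 + 0 = 50 → 1051/50
APPEND 15: p_2 = 15·1051 + 21 = 15786, q_2 = 15·50 + 1 = 751 → 15786/751
APPEND 16: p_3 = 16·15786 + 1051 = 253627, q_3 = 16·751 + 50 = 12066 → 253627/12066
APPEND 18: p_4 = 18·253627 + 15786 = 4581072, q_4 = 18·12066 + 751 = 217939 → 4581072/217939
APPEND 26: p_5 = 26·4581072 + 253627 = 119361499, q_5 = 26·217939 + 12066 = 5678480 → 119361499/5678480
APPEND 20: p_6 = 20·119361499 + 4581072 = 2391811052, q_6 = 20·5678480 + 217939 = 113787539 → 2391811052/113787539
APPEND 33: p_7 = 33·2391811052 + 119361499 = 79049126215, q_7 = 33·113787539 + 5678480 = 3760667267 → 79049126215/3760667267
APPEND 17: p_8 = 17·79049126215 + 2391811052 = 1346226956707, q_8 = 17·3760667267 + 113787539 = 64045131078 → 1346226956707/64045131078
APPEND 29: p_9 = 29·1346226956707 + 79049126215 = 39119630870718, q_9 = 29·64045131078 + 3760667267 = 1861069468529 → 39119630870718/1861069468529
APPEND 20: p_10 = 20·39119630870718 + 1346226956707 = 783738844371067, q_10 = 20·1861069468529 + 64045131078 = 37285434501658 → 783738844371067/37285434501658
APPEND 19: p_11 = 19·783738844371067 + 39119630870718 = 14930157673920991, q_11 = 19·37285434501658 + 1861069468529 = 710284325000031 → 14930157673920991/710284325000031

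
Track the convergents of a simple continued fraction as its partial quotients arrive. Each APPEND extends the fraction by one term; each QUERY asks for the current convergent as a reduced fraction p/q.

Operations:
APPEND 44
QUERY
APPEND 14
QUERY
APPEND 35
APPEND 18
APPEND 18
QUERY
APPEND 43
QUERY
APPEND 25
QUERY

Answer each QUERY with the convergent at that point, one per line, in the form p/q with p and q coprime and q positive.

APPEND 44: p_0 = 44·1 + 0 = 44, q_0 = 44·0 + 1 = 1 → 44/1
APPEND 14: p_1 = 14·44 + 1 = 617, q_1 = 14·1 + 0 = 14 → 617/14
APPEND 35: p_2 = 35·617 + 44 = 21639, q_2 = 35·14 + 1 = 491 → 21639/491
APPEND 18: p_3 = 18·21639 + 617 = 390119, q_3 = 18·491 + 14 = 8852 → 390119/8852
APPEND 18: p_4 = 18·390119 + 21639 = 7043781, q_4 = 18·8852 + 491 = 159827 → 7043781/159827
APPEND 43: p_5 = 43·7043781 + 390119 = 303272702, q_5 = 43·159827 + 8852 = 6881413 → 303272702/6881413
APPEND 25: p_6 = 25·303272702 + 7043781 = 7588861331, q_6 = 25·6881413 + 159827 = 172195152 → 7588861331/172195152

44/1
617/14
7043781/159827
303272702/6881413
7588861331/172195152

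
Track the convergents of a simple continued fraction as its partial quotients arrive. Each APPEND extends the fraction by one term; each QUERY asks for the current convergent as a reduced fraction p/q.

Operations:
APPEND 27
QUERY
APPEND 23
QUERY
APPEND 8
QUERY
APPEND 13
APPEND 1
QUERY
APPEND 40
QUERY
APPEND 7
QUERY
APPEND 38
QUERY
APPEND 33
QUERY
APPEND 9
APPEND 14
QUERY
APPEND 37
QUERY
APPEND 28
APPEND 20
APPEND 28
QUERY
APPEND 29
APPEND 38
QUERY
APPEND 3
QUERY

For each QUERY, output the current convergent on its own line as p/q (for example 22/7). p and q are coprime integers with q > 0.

APPEND 27: p_0 = 27·1 + 0 = 27, q_0 = 27·0 + 1 = 1 → 27/1
APPEND 23: p_1 = 23·27 + 1 = 622, q_1 = 23·1 + 0 = 23 → 622/23
APPEND 8: p_2 = 8·622 + 27 = 5003, q_2 = 8·23 + 1 = 185 → 5003/185
APPEND 13: p_3 = 13·5003 + 622 = 65661, q_3 = 13·185 + 23 = 2428 → 65661/2428
APPEND 1: p_4 = 1·65661 + 5003 = 70664, q_4 = 1·2428 + 185 = 2613 → 70664/2613
APPEND 40: p_5 = 40·70664 + 65661 = 2892221, q_5 = 40·2613 + 2428 = 106948 → 2892221/106948
APPEND 7: p_6 = 7·2892221 + 70664 = 20316211, q_6 = 7·106948 + 2613 = 751249 → 20316211/751249
APPEND 38: p_7 = 38·20316211 + 2892221 = 774908239, q_7 = 38·751249 + 106948 = 28654410 → 774908239/28654410
APPEND 33: p_8 = 33·774908239 + 20316211 = 25592288098, q_8 = 33·28654410 + 751249 = 946346779 → 25592288098/946346779
APPEND 9: p_9 = 9·25592288098 + 774908239 = 231105501121, q_9 = 9·946346779 + 28654410 = 8545775421 → 231105501121/8545775421
APPEND 14: p_10 = 14·231105501121 + 25592288098 = 3261069303792, q_10 = 14·8545775421 + 946346779 = 120587202673 → 3261069303792/120587202673
APPEND 37: p_11 = 37·3261069303792 + 231105501121 = 120890669741425, q_11 = 37·120587202673 + 8545775421 = 4470272274322 → 120890669741425/4470272274322
APPEND 28: p_12 = 28·120890669741425 + 3261069303792 = 3388199822063692, q_12 = 28·4470272274322 + 120587202673 = 125288210883689 → 3388199822063692/125288210883689
APPEND 20: p_13 = 20·3388199822063692 + 120890669741425 = 67884887111015265, q_13 = 20·125288210883689 + 4470272274322 = 2510234489948102 → 67884887111015265/2510234489948102
APPEND 28: p_14 = 28·67884887111015265 + 3388199822063692 = 1904165038930491112, q_14 = 28·2510234489948102 + 125288210883689 = 70411853929430545 → 1904165038930491112/70411853929430545
APPEND 29: p_15 = 29·1904165038930491112 + 67884887111015265 = 55288671016095257513, q_15 = 29·70411853929430545 + 2510234489948102 = 2044453998443433907 → 55288671016095257513/2044453998443433907
APPEND 38: p_16 = 38·55288671016095257513 + 1904165038930491112 = 2102873663650550276606, q_16 = 38·2044453998443433907 + 70411853929430545 = 77759663794779919011 → 2102873663650550276606/77759663794779919011
APPEND 3: p_17 = 3·2102873663650550276606 + 55288671016095257513 = 6363909661967746087331, q_17 = 3·77759663794779919011 + 2044453998443433907 = 235323445382783190940 → 6363909661967746087331/235323445382783190940

27/1
622/23
5003/185
70664/2613
2892221/106948
20316211/751249
774908239/28654410
25592288098/946346779
3261069303792/120587202673
120890669741425/4470272274322
1904165038930491112/70411853929430545
2102873663650550276606/77759663794779919011
6363909661967746087331/235323445382783190940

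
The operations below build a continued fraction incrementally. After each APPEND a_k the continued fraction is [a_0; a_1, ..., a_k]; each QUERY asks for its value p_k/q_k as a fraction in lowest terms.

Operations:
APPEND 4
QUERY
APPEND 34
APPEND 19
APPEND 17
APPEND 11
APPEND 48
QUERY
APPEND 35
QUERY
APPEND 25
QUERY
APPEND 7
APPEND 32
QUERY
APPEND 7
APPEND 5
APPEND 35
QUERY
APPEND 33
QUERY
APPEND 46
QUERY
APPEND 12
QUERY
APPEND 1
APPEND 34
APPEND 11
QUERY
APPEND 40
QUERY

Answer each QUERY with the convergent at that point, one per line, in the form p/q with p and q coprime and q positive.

4/1
23642360/5867513
827974223/205484965
20722997935/5142991638
4689169710511/1163748637430
5966854480136605/1480841854675666
197075737398885201/48909857187376613
9071450774828855851/2251334272473999864
109054485035345155413/27064921126875374981
45496825264204050933543/11291309907151644691666
1823998346870743298880109/452676213890770541786351

APPEND 4: p_0 = 4·1 + 0 = 4, q_0 = 4·0 + 1 = 1 → 4/1
APPEND 34: p_1 = 34·4 + 1 = 137, q_1 = 34·1 + 0 = 34 → 137/34
APPEND 19: p_2 = 19·137 + 4 = 2607, q_2 = 19·34 + 1 = 647 → 2607/647
APPEND 17: p_3 = 17·2607 + 137 = 44456, q_3 = 17·647 + 34 = 11033 → 44456/11033
APPEND 11: p_4 = 11·44456 + 2607 = 491623, q_4 = 11·11033 + 647 = 122010 → 491623/122010
APPEND 48: p_5 = 48·491623 + 44456 = 23642360, q_5 = 48·122010 + 11033 = 5867513 → 23642360/5867513
APPEND 35: p_6 = 35·23642360 + 491623 = 827974223, q_6 = 35·5867513 + 122010 = 205484965 → 827974223/205484965
APPEND 25: p_7 = 25·827974223 + 23642360 = 20722997935, q_7 = 25·205484965 + 5867513 = 5142991638 → 20722997935/5142991638
APPEND 7: p_8 = 7·20722997935 + 827974223 = 145888959768, q_8 = 7·5142991638 + 205484965 = 36206426431 → 145888959768/36206426431
APPEND 32: p_9 = 32·145888959768 + 20722997935 = 4689169710511, q_9 = 32·36206426431 + 5142991638 = 1163748637430 → 4689169710511/1163748637430
APPEND 7: p_10 = 7·4689169710511 + 145888959768 = 32970076933345, q_10 = 7·1163748637430 + 36206426431 = 8182446888441 → 32970076933345/8182446888441
APPEND 5: p_11 = 5·32970076933345 + 4689169710511 = 169539554377236, q_11 = 5·8182446888441 + 1163748637430 = 42075983079635 → 169539554377236/42075983079635
APPEND 35: p_12 = 35·169539554377236 + 32970076933345 = 5966854480136605, q_12 = 35·42075983079635 + 8182446888441 = 1480841854675666 → 5966854480136605/1480841854675666
APPEND 33: p_13 = 33·5966854480136605 + 169539554377236 = 197075737398885201, q_13 = 33·1480841854675666 + 42075983079635 = 48909857187376613 → 197075737398885201/48909857187376613
APPEND 46: p_14 = 46·197075737398885201 + 5966854480136605 = 9071450774828855851, q_14 = 46·48909857187376613 + 1480841854675666 = 2251334272473999864 → 9071450774828855851/2251334272473999864
APPEND 12: p_15 = 12·9071450774828855851 + 197075737398885201 = 109054485035345155413, q_15 = 12·2251334272473999864 + 48909857187376613 = 27064921126875374981 → 109054485035345155413/27064921126875374981
APPEND 1: p_16 = 1·109054485035345155413 + 9071450774828855851 = 118125935810174011264, q_16 = 1·27064921126875374981 + 2251334272473999864 = 29316255399349374845 → 118125935810174011264/29316255399349374845
APPEND 34: p_17 = 34·118125935810174011264 + 109054485035345155413 = 4125336302581261538389, q_17 = 34·29316255399349374845 + 27064921126875374981 = 1023817604704754119711 → 4125336302581261538389/1023817604704754119711
APPEND 11: p_18 = 11·4125336302581261538389 + 118125935810174011264 = 45496825264204050933543, q_18 = 11·1023817604704754119711 + 29316255399349374845 = 11291309907151644691666 → 45496825264204050933543/11291309907151644691666
APPEND 40: p_19 = 40·45496825264204050933543 + 4125336302581261538389 = 1823998346870743298880109, q_19 = 40·11291309907151644691666 + 1023817604704754119711 = 452676213890770541786351 → 1823998346870743298880109/452676213890770541786351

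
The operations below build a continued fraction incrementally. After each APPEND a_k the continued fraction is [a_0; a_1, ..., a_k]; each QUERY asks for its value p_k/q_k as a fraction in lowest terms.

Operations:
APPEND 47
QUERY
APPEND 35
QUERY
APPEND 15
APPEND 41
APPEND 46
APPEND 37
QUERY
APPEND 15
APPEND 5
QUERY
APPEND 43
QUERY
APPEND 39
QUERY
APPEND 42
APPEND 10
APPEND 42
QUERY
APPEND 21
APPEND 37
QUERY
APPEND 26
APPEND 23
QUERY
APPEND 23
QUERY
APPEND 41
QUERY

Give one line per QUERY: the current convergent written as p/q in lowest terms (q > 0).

APPEND 47: p_0 = 47·1 + 0 = 47, q_0 = 47·0 + 1 = 1 → 47/1
APPEND 35: p_1 = 35·47 + 1 = 1646, q_1 = 35·1 + 0 = 35 → 1646/35
APPEND 15: p_2 = 15·1646 + 47 = 24737, q_2 = 15·35 + 1 = 526 → 24737/526
APPEND 41: p_3 = 41·24737 + 1646 = 1015863, q_3 = 41·526 + 35 = 21601 → 1015863/21601
APPEND 46: p_4 = 46·1015863 + 24737 = 46754435, q_4 = 46·21601 + 526 = 994172 → 46754435/994172
APPEND 37: p_5 = 37·46754435 + 1015863 = 1730929958, q_5 = 37·994172 + 21601 = 36805965 → 1730929958/36805965
APPEND 15: p_6 = 15·1730929958 + 46754435 = 26010703805, q_6 = 15·36805965 + 994172 = 553083647 → 26010703805/553083647
APPEND 5: p_7 = 5·26010703805 + 1730929958 = 131784448983, q_7 = 5·553083647 + 36805965 = 2802224200 → 131784448983/2802224200
APPEND 43: p_8 = 43·131784448983 + 26010703805 = 5692742010074, q_8 = 43·2802224200 + 553083647 = 121048724247 → 5692742010074/121048724247
APPEND 39: p_9 = 39·5692742010074 + 131784448983 = 222148722841869, q_9 = 39·121048724247 + 2802224200 = 4723702469833 → 222148722841869/4723702469833
APPEND 42: p_10 = 42·222148722841869 + 5692742010074 = 9335939101368572, q_10 = 42·4723702469833 + 121048724247 = 198516552457233 → 9335939101368572/198516552457233
APPEND 10: p_11 = 10·9335939101368572 + 222148722841869 = 93581539736527589, q_11 = 10·198516552457233 + 4723702469833 = 1989889227042163 → 93581539736527589/1989889227042163
APPEND 42: p_12 = 42·93581539736527589 + 9335939101368572 = 3939760608035527310, q_12 = 42·1989889227042163 + 198516552457233 = 83773864088228079 → 3939760608035527310/83773864088228079
APPEND 21: p_13 = 21·3939760608035527310 + 93581539736527589 = 82828554308482601099, q_13 = 21·83773864088228079 + 1989889227042163 = 1761241035079831822 → 82828554308482601099/1761241035079831822
APPEND 37: p_14 = 37·82828554308482601099 + 3939760608035527310 = 3068596270021891767973, q_14 = 37·1761241035079831822 + 83773864088228079 = 65249692162042005493 → 3068596270021891767973/65249692162042005493
APPEND 26: p_15 = 26·3068596270021891767973 + 82828554308482601099 = 79866331574877668568397, q_15 = 26·65249692162042005493 + 1761241035079831822 = 1698253237248171974640 → 79866331574877668568397/1698253237248171974640
APPEND 23: p_16 = 23·79866331574877668568397 + 3068596270021891767973 = 1839994222492208268841104, q_16 = 23·1698253237248171974640 + 65249692162042005493 = 39125074148869997422213 → 1839994222492208268841104/39125074148869997422213
APPEND 23: p_17 = 23·1839994222492208268841104 + 79866331574877668568397 = 42399733448895667851913789, q_17 = 23·39125074148869997422213 + 1698253237248171974640 = 901574958661258112685539 → 42399733448895667851913789/901574958661258112685539
APPEND 41: p_18 = 41·42399733448895667851913789 + 1839994222492208268841104 = 1740229065627214590197306453, q_18 = 41·901574958661258112685539 + 39125074148869997422213 = 37003698379260452617529312 → 1740229065627214590197306453/37003698379260452617529312

47/1
1646/35
1730929958/36805965
131784448983/2802224200
5692742010074/121048724247
222148722841869/4723702469833
3939760608035527310/83773864088228079
3068596270021891767973/65249692162042005493
1839994222492208268841104/39125074148869997422213
42399733448895667851913789/901574958661258112685539
1740229065627214590197306453/37003698379260452617529312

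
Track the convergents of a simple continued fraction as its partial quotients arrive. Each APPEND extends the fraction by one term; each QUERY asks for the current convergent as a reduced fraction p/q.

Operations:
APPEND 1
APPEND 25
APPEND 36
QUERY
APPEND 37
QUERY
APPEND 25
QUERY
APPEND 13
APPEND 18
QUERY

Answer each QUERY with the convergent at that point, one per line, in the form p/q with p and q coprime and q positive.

APPEND 1: p_0 = 1·1 + 0 = 1, q_0 = 1·0 + 1 = 1 → 1/1
APPEND 25: p_1 = 25·1 + 1 = 26, q_1 = 25·1 + 0 = 25 → 26/25
APPEND 36: p_2 = 36·26 + 1 = 937, q_2 = 36·25 + 1 = 901 → 937/901
APPEND 37: p_3 = 37·937 + 26 = 34695, q_3 = 37·901 + 25 = 33362 → 34695/33362
APPEND 25: p_4 = 25·34695 + 937 = 868312, q_4 = 25·33362 + 901 = 834951 → 868312/834951
APPEND 13: p_5 = 13·868312 + 34695 = 11322751, q_5 = 13·834951 + 33362 = 10887725 → 11322751/10887725
APPEND 18: p_6 = 18·11322751 + 868312 = 204677830, q_6 = 18·10887725 + 834951 = 196814001 → 204677830/196814001

937/901
34695/33362
868312/834951
204677830/196814001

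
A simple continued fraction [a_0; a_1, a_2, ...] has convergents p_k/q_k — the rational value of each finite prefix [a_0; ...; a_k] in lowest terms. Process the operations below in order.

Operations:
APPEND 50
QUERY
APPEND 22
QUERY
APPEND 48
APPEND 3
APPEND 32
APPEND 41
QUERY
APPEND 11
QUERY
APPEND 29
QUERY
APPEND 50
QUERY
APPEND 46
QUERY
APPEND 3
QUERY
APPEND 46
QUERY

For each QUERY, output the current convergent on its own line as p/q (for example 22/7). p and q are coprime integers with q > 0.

50/1
1101/22
211979653/4235746
2336942521/46696439
67983312762/1358432477
3401502580621/67968320289
156537102021328/3127901165771
473012808644605/9451671817602
21915126299673158/437904804775463

APPEND 50: p_0 = 50·1 + 0 = 50, q_0 = 50·0 + 1 = 1 → 50/1
APPEND 22: p_1 = 22·50 + 1 = 1101, q_1 = 22·1 + 0 = 22 → 1101/22
APPEND 48: p_2 = 48·1101 + 50 = 52898, q_2 = 48·22 + 1 = 1057 → 52898/1057
APPEND 3: p_3 = 3·52898 + 1101 = 159795, q_3 = 3·1057 + 22 = 3193 → 159795/3193
APPEND 32: p_4 = 32·159795 + 52898 = 5166338, q_4 = 32·3193 + 1057 = 103233 → 5166338/103233
APPEND 41: p_5 = 41·5166338 + 159795 = 211979653, q_5 = 41·103233 + 3193 = 4235746 → 211979653/4235746
APPEND 11: p_6 = 11·211979653 + 5166338 = 2336942521, q_6 = 11·4235746 + 103233 = 46696439 → 2336942521/46696439
APPEND 29: p_7 = 29·2336942521 + 211979653 = 67983312762, q_7 = 29·46696439 + 4235746 = 1358432477 → 67983312762/1358432477
APPEND 50: p_8 = 50·67983312762 + 2336942521 = 3401502580621, q_8 = 50·1358432477 + 46696439 = 67968320289 → 3401502580621/67968320289
APPEND 46: p_9 = 46·3401502580621 + 67983312762 = 156537102021328, q_9 = 46·67968320289 + 1358432477 = 3127901165771 → 156537102021328/3127901165771
APPEND 3: p_10 = 3·156537102021328 + 3401502580621 = 473012808644605, q_10 = 3·3127901165771 + 67968320289 = 9451671817602 → 473012808644605/9451671817602
APPEND 46: p_11 = 46·473012808644605 + 156537102021328 = 21915126299673158, q_11 = 46·9451671817602 + 3127901165771 = 437904804775463 → 21915126299673158/437904804775463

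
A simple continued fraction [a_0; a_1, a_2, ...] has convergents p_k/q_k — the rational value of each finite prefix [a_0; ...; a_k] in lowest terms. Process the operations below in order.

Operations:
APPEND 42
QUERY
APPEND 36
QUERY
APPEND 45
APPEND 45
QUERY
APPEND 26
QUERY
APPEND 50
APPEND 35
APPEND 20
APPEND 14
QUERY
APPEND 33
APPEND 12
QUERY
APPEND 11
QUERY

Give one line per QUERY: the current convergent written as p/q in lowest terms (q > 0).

APPEND 42: p_0 = 42·1 + 0 = 42, q_0 = 42·0 + 1 = 1 → 42/1
APPEND 36: p_1 = 36·42 + 1 = 1513, q_1 = 36·1 + 0 = 36 → 1513/36
APPEND 45: p_2 = 45·1513 + 42 = 68127, q_2 = 45·36 + 1 = 1621 → 68127/1621
APPEND 45: p_3 = 45·68127 + 1513 = 3067228, q_3 = 45·1621 + 36 = 72981 → 3067228/72981
APPEND 26: p_4 = 26·3067228 + 68127 = 79816055, q_4 = 26·72981 + 1621 = 1899127 → 79816055/1899127
APPEND 50: p_5 = 50·79816055 + 3067228 = 3993869978, q_5 = 50·1899127 + 72981 = 95029331 → 3993869978/95029331
APPEND 35: p_6 = 35·3993869978 + 79816055 = 139865265285, q_6 = 35·95029331 + 1899127 = 3327925712 → 139865265285/3327925712
APPEND 20: p_7 = 20·139865265285 + 3993869978 = 2801299175678, q_7 = 20·3327925712 + 95029331 = 66653543571 → 2801299175678/66653543571
APPEND 14: p_8 = 14·2801299175678 + 139865265285 = 39358053724777, q_8 = 14·66653543571 + 3327925712 = 936477535706 → 39358053724777/936477535706
APPEND 33: p_9 = 33·39358053724777 + 2801299175678 = 1301617072093319, q_9 = 33·936477535706 + 66653543571 = 30970412221869 → 1301617072093319/30970412221869
APPEND 12: p_10 = 12·1301617072093319 + 39358053724777 = 15658762918844605, q_10 = 12·30970412221869 + 936477535706 = 372581424198134 → 15658762918844605/372581424198134
APPEND 11: p_11 = 11·15658762918844605 + 1301617072093319 = 173548009179383974, q_11 = 11·372581424198134 + 30970412221869 = 4129366078401343 → 173548009179383974/4129366078401343

42/1
1513/36
3067228/72981
79816055/1899127
39358053724777/936477535706
15658762918844605/372581424198134
173548009179383974/4129366078401343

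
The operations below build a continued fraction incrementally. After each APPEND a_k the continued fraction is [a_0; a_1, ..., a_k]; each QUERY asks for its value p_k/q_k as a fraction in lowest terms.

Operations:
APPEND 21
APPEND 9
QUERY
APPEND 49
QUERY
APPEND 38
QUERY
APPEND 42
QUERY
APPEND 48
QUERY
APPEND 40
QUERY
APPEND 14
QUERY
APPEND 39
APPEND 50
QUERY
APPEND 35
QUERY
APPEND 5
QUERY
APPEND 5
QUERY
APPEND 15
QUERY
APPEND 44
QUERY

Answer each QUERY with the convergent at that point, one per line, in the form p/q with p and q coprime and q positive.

APPEND 21: p_0 = 21·1 + 0 = 21, q_0 = 21·0 + 1 = 1 → 21/1
APPEND 9: p_1 = 9·21 + 1 = 190, q_1 = 9·1 + 0 = 9 → 190/9
APPEND 49: p_2 = 49·190 + 21 = 9331, q_2 = 49·9 + 1 = 442 → 9331/442
APPEND 38: p_3 = 38·9331 + 190 = 354768, q_3 = 38·442 + 9 = 16805 → 354768/16805
APPEND 42: p_4 = 42·354768 + 9331 = 14909587, q_4 = 42·16805 + 442 = 706252 → 14909587/706252
APPEND 48: p_5 = 48·14909587 + 354768 = 716014944, q_5 = 48·706252 + 16805 = 33916901 → 716014944/33916901
APPEND 40: p_6 = 40·716014944 + 14909587 = 28655507347, q_6 = 40·33916901 + 706252 = 1357382292 → 28655507347/1357382292
APPEND 14: p_7 = 14·28655507347 + 716014944 = 401893117802, q_7 = 14·1357382292 + 33916901 = 19037268989 → 401893117802/19037268989
APPEND 39: p_8 = 39·401893117802 + 28655507347 = 15702487101625, q_8 = 39·19037268989 + 1357382292 = 743810872863 → 15702487101625/743810872863
APPEND 50: p_9 = 50·15702487101625 + 401893117802 = 785526248199052, q_9 = 50·743810872863 + 19037268989 = 37209580912139 → 785526248199052/37209580912139
APPEND 35: p_10 = 35·785526248199052 + 15702487101625 = 27509121174068445, q_10 = 35·37209580912139 + 743810872863 = 1303079142797728 → 27509121174068445/1303079142797728
APPEND 5: p_11 = 5·27509121174068445 + 785526248199052 = 138331132118541277, q_11 = 5·1303079142797728 + 37209580912139 = 6552605294900779 → 138331132118541277/6552605294900779
APPEND 5: p_12 = 5·138331132118541277 + 27509121174068445 = 719164781766774830, q_12 = 5·6552605294900779 + 1303079142797728 = 34066105617301623 → 719164781766774830/34066105617301623
APPEND 15: p_13 = 15·719164781766774830 + 138331132118541277 = 10925802858620163727, q_13 = 15·34066105617301623 + 6552605294900779 = 517544189554425124 → 10925802858620163727/517544189554425124
APPEND 44: p_14 = 44·10925802858620163727 + 719164781766774830 = 481454490561053978818, q_14 = 44·517544189554425124 + 34066105617301623 = 22806010446012007079 → 481454490561053978818/22806010446012007079

190/9
9331/442
354768/16805
14909587/706252
716014944/33916901
28655507347/1357382292
401893117802/19037268989
785526248199052/37209580912139
27509121174068445/1303079142797728
138331132118541277/6552605294900779
719164781766774830/34066105617301623
10925802858620163727/517544189554425124
481454490561053978818/22806010446012007079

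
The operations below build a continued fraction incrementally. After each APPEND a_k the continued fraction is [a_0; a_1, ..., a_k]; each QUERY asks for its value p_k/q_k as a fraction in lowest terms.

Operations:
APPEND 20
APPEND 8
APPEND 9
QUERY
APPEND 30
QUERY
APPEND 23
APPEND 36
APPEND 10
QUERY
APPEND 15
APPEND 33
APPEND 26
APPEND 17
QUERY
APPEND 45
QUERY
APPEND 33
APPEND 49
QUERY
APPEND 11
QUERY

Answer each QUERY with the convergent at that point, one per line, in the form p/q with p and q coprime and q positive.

APPEND 20: p_0 = 20·1 + 0 = 20, q_0 = 20·0 + 1 = 1 → 20/1
APPEND 8: p_1 = 8·20 + 1 = 161, q_1 = 8·1 + 0 = 8 → 161/8
APPEND 9: p_2 = 9·161 + 20 = 1469, q_2 = 9·8 + 1 = 73 → 1469/73
APPEND 30: p_3 = 30·1469 + 161 = 44231, q_3 = 30·73 + 8 = 2198 → 44231/2198
APPEND 23: p_4 = 23·44231 + 1469 = 1018782, q_4 = 23·2198 + 73 = 50627 → 1018782/50627
APPEND 36: p_5 = 36·1018782 + 44231 = 36720383, q_5 = 36·50627 + 2198 = 1824770 → 36720383/1824770
APPEND 10: p_6 = 10·36720383 + 1018782 = 368222612, q_6 = 10·1824770 + 50627 = 18298327 → 368222612/18298327
APPEND 15: p_7 = 15·368222612 + 36720383 = 5560059563, q_7 = 15·18298327 + 1824770 = 276299675 → 5560059563/276299675
APPEND 33: p_8 = 33·5560059563 + 368222612 = 183850188191, q_8 = 33·276299675 + 18298327 = 9136187602 → 183850188191/9136187602
APPEND 26: p_9 = 26·183850188191 + 5560059563 = 4785664952529, q_9 = 26·9136187602 + 276299675 = 237817177327 → 4785664952529/237817177327
APPEND 17: p_10 = 17·4785664952529 + 183850188191 = 81540154381184, q_10 = 17·237817177327 + 9136187602 = 4052028202161 → 81540154381184/4052028202161
APPEND 45: p_11 = 45·81540154381184 + 4785664952529 = 3674092612105809, q_11 = 45·4052028202161 + 237817177327 = 182579086274572 → 3674092612105809/182579086274572
APPEND 33: p_12 = 33·3674092612105809 + 81540154381184 = 121326596353872881, q_12 = 33·182579086274572 + 4052028202161 = 6029161875263037 → 121326596353872881/6029161875263037
APPEND 49: p_13 = 49·121326596353872881 + 3674092612105809 = 5948677313951876978, q_13 = 49·6029161875263037 + 182579086274572 = 295611510974163385 → 5948677313951876978/295611510974163385
APPEND 11: p_14 = 11·5948677313951876978 + 121326596353872881 = 65556777049824519639, q_14 = 11·295611510974163385 + 6029161875263037 = 3257755782591060272 → 65556777049824519639/3257755782591060272

1469/73
44231/2198
368222612/18298327
81540154381184/4052028202161
3674092612105809/182579086274572
5948677313951876978/295611510974163385
65556777049824519639/3257755782591060272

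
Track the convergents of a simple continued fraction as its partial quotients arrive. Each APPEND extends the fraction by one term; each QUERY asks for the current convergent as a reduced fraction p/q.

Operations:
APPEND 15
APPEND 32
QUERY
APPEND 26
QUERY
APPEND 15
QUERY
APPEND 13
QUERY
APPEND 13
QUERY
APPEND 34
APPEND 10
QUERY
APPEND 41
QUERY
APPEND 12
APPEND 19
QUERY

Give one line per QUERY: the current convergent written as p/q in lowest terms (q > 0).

APPEND 15: p_0 = 15·1 + 0 = 15, q_0 = 15·0 + 1 = 1 → 15/1
APPEND 32: p_1 = 32·15 + 1 = 481, q_1 = 32·1 + 0 = 32 → 481/32
APPEND 26: p_2 = 26·481 + 15 = 12521, q_2 = 26·32 + 1 = 833 → 12521/833
APPEND 15: p_3 = 15·12521 + 481 = 188296, q_3 = 15·833 + 32 = 12527 → 188296/12527
APPEND 13: p_4 = 13·188296 + 12521 = 2460369, q_4 = 13·12527 + 833 = 163684 → 2460369/163684
APPEND 13: p_5 = 13·2460369 + 188296 = 32173093, q_5 = 13·163684 + 12527 = 2140419 → 32173093/2140419
APPEND 34: p_6 = 34·32173093 + 2460369 = 1096345531, q_6 = 34·2140419 + 163684 = 72937930 → 1096345531/72937930
APPEND 10: p_7 = 10·1096345531 + 32173093 = 10995628403, q_7 = 10·72937930 + 2140419 = 731519719 → 10995628403/731519719
APPEND 41: p_8 = 41·10995628403 + 1096345531 = 451917110054, q_8 = 41·731519719 + 72937930 = 30065246409 → 451917110054/30065246409
APPEND 12: p_9 = 12·451917110054 + 10995628403 = 5434000949051, q_9 = 12·30065246409 + 731519719 = 361514476627 → 5434000949051/361514476627
APPEND 19: p_10 = 19·5434000949051 + 451917110054 = 103697935142023, q_10 = 19·361514476627 + 30065246409 = 6898840302322 → 103697935142023/6898840302322

481/32
12521/833
188296/12527
2460369/163684
32173093/2140419
10995628403/731519719
451917110054/30065246409
103697935142023/6898840302322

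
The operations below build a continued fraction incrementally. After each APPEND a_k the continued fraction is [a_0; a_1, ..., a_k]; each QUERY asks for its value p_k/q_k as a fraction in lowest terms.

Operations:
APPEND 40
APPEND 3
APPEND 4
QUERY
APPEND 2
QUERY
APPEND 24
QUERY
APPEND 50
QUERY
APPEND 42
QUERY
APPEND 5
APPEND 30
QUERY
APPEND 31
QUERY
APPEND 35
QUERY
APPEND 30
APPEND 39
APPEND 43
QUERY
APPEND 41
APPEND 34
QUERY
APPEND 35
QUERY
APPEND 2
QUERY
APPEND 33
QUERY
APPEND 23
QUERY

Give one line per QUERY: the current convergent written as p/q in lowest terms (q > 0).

APPEND 40: p_0 = 40·1 + 0 = 40, q_0 = 40·0 + 1 = 1 → 40/1
APPEND 3: p_1 = 3·40 + 1 = 121, q_1 = 3·1 + 0 = 3 → 121/3
APPEND 4: p_2 = 4·121 + 40 = 524, q_2 = 4·3 + 1 = 13 → 524/13
APPEND 2: p_3 = 2·524 + 121 = 1169, q_3 = 2·13 + 3 = 29 → 1169/29
APPEND 24: p_4 = 24·1169 + 524 = 28580, q_4 = 24·29 + 13 = 709 → 28580/709
APPEND 50: p_5 = 50·28580 + 1169 = 1430169, q_5 = 50·709 + 29 = 35479 → 1430169/35479
APPEND 42: p_6 = 42·1430169 + 28580 = 60095678, q_6 = 42·35479 + 709 = 1490827 → 60095678/1490827
APPEND 5: p_7 = 5·60095678 + 1430169 = 301908559, q_7 = 5·1490827 + 35479 = 7489614 → 301908559/7489614
APPEND 30: p_8 = 30·301908559 + 60095678 = 9117352448, q_8 = 30·7489614 + 1490827 = 226179247 → 9117352448/226179247
APPEND 31: p_9 = 31·9117352448 + 301908559 = 282939834447, q_9 = 31·226179247 + 7489614 = 7019046271 → 282939834447/7019046271
APPEND 35: p_10 = 35·282939834447 + 9117352448 = 9912011558093, q_10 = 35·7019046271 + 226179247 = 245892798732 → 9912011558093/245892798732
APPEND 30: p_11 = 30·9912011558093 + 282939834447 = 297643286577237, q_11 = 30·245892798732 + 7019046271 = 7383803008231 → 297643286577237/7383803008231
APPEND 39: p_12 = 39·297643286577237 + 9912011558093 = 11618000188070336, q_12 = 39·7383803008231 + 245892798732 = 288214210119741 → 11618000188070336/288214210119741
APPEND 43: p_13 = 43·11618000188070336 + 297643286577237 = 499871651373601685, q_13 = 43·288214210119741 + 7383803008231 = 12400594838157094 → 499871651373601685/12400594838157094
APPEND 41: p_14 = 41·499871651373601685 + 11618000188070336 = 20506355706505739421, q_14 = 41·12400594838157094 + 288214210119741 = 508712602574560595 → 20506355706505739421/508712602574560595
APPEND 34: p_15 = 34·20506355706505739421 + 499871651373601685 = 697715965672568741999, q_15 = 34·508712602574560595 + 12400594838157094 = 17308629082373217324 → 697715965672568741999/17308629082373217324
APPEND 35: p_16 = 35·697715965672568741999 + 20506355706505739421 = 24440565154246411709386, q_16 = 35·17308629082373217324 + 508712602574560595 = 606310730485637166935 → 24440565154246411709386/606310730485637166935
APPEND 2: p_17 = 2·24440565154246411709386 + 697715965672568741999 = 49578846274165392160771, q_17 = 2·606310730485637166935 + 17308629082373217324 = 1229930090053647551194 → 49578846274165392160771/1229930090053647551194
APPEND 33: p_18 = 33·49578846274165392160771 + 24440565154246411709386 = 1660542492201704353014829, q_18 = 33·1229930090053647551194 + 606310730485637166935 = 41194003702256006356337 → 1660542492201704353014829/41194003702256006356337
APPEND 23: p_19 = 23·1660542492201704353014829 + 49578846274165392160771 = 38242056166913365511501838, q_19 = 23·41194003702256006356337 + 1229930090053647551194 = 948692015241941793746945 → 38242056166913365511501838/948692015241941793746945

524/13
1169/29
28580/709
1430169/35479
60095678/1490827
9117352448/226179247
282939834447/7019046271
9912011558093/245892798732
499871651373601685/12400594838157094
697715965672568741999/17308629082373217324
24440565154246411709386/606310730485637166935
49578846274165392160771/1229930090053647551194
1660542492201704353014829/41194003702256006356337
38242056166913365511501838/948692015241941793746945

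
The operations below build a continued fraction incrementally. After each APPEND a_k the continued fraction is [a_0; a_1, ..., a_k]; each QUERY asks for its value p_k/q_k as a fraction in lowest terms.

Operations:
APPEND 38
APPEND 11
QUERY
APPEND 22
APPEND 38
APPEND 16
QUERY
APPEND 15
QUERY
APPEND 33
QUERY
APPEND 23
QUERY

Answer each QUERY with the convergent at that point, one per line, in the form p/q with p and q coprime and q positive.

APPEND 38: p_0 = 38·1 + 0 = 38, q_0 = 38·0 + 1 = 1 → 38/1
APPEND 11: p_1 = 11·38 + 1 = 419, q_1 = 11·1 + 0 = 11 → 419/11
APPEND 22: p_2 = 22·419 + 38 = 9256, q_2 = 22·11 + 1 = 243 → 9256/243
APPEND 38: p_3 = 38·9256 + 419 = 352147, q_3 = 38·243 + 11 = 9245 → 352147/9245
APPEND 16: p_4 = 16·352147 + 9256 = 5643608, q_4 = 16·9245 + 243 = 148163 → 5643608/148163
APPEND 15: p_5 = 15·5643608 + 352147 = 85006267, q_5 = 15·148163 + 9245 = 2231690 → 85006267/2231690
APPEND 33: p_6 = 33·85006267 + 5643608 = 2810850419, q_6 = 33·2231690 + 148163 = 73793933 → 2810850419/73793933
APPEND 23: p_7 = 23·2810850419 + 85006267 = 64734565904, q_7 = 23·73793933 + 2231690 = 1699492149 → 64734565904/1699492149

419/11
5643608/148163
85006267/2231690
2810850419/73793933
64734565904/1699492149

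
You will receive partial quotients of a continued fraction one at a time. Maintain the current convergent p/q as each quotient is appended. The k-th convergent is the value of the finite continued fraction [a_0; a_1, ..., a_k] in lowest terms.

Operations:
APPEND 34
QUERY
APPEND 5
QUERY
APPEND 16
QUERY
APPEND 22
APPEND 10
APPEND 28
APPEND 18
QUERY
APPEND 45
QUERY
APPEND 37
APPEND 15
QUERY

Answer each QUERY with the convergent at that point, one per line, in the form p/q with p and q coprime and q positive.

34/1
171/5
2770/81
311109398/9097421
14017172661/409888360
7798214640486/228034389475

APPEND 34: p_0 = 34·1 + 0 = 34, q_0 = 34·0 + 1 = 1 → 34/1
APPEND 5: p_1 = 5·34 + 1 = 171, q_1 = 5·1 + 0 = 5 → 171/5
APPEND 16: p_2 = 16·171 + 34 = 2770, q_2 = 16·5 + 1 = 81 → 2770/81
APPEND 22: p_3 = 22·2770 + 171 = 61111, q_3 = 22·81 + 5 = 1787 → 61111/1787
APPEND 10: p_4 = 10·61111 + 2770 = 613880, q_4 = 10·1787 + 81 = 17951 → 613880/17951
APPEND 28: p_5 = 28·613880 + 61111 = 17249751, q_5 = 28·17951 + 1787 = 504415 → 17249751/504415
APPEND 18: p_6 = 18·17249751 + 613880 = 311109398, q_6 = 18·504415 + 17951 = 9097421 → 311109398/9097421
APPEND 45: p_7 = 45·311109398 + 17249751 = 14017172661, q_7 = 45·9097421 + 504415 = 409888360 → 14017172661/409888360
APPEND 37: p_8 = 37·14017172661 + 311109398 = 518946497855, q_8 = 37·409888360 + 9097421 = 15174966741 → 518946497855/15174966741
APPEND 15: p_9 = 15·518946497855 + 14017172661 = 7798214640486, q_9 = 15·15174966741 + 409888360 = 228034389475 → 7798214640486/228034389475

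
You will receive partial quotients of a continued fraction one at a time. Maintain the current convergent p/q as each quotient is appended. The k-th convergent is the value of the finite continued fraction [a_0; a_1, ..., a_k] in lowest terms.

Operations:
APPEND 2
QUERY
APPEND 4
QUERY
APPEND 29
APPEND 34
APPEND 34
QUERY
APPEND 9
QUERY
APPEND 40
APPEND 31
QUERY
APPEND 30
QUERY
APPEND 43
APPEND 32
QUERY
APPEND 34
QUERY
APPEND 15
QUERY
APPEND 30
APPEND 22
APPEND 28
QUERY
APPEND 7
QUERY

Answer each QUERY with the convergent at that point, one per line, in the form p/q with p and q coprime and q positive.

APPEND 2: p_0 = 2·1 + 0 = 2, q_0 = 2·0 + 1 = 1 → 2/1
APPEND 4: p_1 = 4·2 + 1 = 9, q_1 = 4·1 + 0 = 4 → 9/4
APPEND 29: p_2 = 29·9 + 2 = 263, q_2 = 29·4 + 1 = 117 → 263/117
APPEND 34: p_3 = 34·263 + 9 = 8951, q_3 = 34·117 + 4 = 3982 → 8951/3982
APPEND 34: p_4 = 34·8951 + 263 = 304597, q_4 = 34·3982 + 117 = 135505 → 304597/135505
APPEND 9: p_5 = 9·304597 + 8951 = 2750324, q_5 = 9·135505 + 3982 = 1223527 → 2750324/1223527
APPEND 40: p_6 = 40·2750324 + 304597 = 110317557, q_6 = 40·1223527 + 135505 = 49076585 → 110317557/49076585
APPEND 31: p_7 = 31·110317557 + 2750324 = 3422594591, q_7 = 31·49076585 + 1223527 = 1522597662 → 3422594591/1522597662
APPEND 30: p_8 = 30·3422594591 + 110317557 = 102788155287, q_8 = 30·1522597662 + 49076585 = 45727006445 → 102788155287/45727006445
APPEND 43: p_9 = 43·102788155287 + 3422594591 = 4423313271932, q_9 = 43·45727006445 + 1522597662 = 1967783874797 → 4423313271932/1967783874797
APPEND 32: p_10 = 32·4423313271932 + 102788155287 = 141648812857111, q_10 = 32·1967783874797 + 45727006445 = 63014810999949 → 141648812857111/63014810999949
APPEND 34: p_11 = 34·141648812857111 + 4423313271932 = 4820482950413706, q_11 = 34·63014810999949 + 1967783874797 = 2144471357873063 → 4820482950413706/2144471357873063
APPEND 15: p_12 = 15·4820482950413706 + 141648812857111 = 72448893069062701, q_12 = 15·2144471357873063 + 63014810999949 = 32230085179095894 → 72448893069062701/32230085179095894
APPEND 30: p_13 = 30·72448893069062701 + 4820482950413706 = 2178287275022294736, q_13 = 30·32230085179095894 + 2144471357873063 = 969047026730749883 → 2178287275022294736/969047026730749883
APPEND 22: p_14 = 22·2178287275022294736 + 72448893069062701 = 47994768943559546893, q_14 = 22·969047026730749883 + 32230085179095894 = 21351264673255593320 → 47994768943559546893/21351264673255593320
APPEND 28: p_15 = 28·47994768943559546893 + 2178287275022294736 = 1346031817694689607740, q_15 = 28·21351264673255593320 + 969047026730749883 = 598804457877887362843 → 1346031817694689607740/598804457877887362843
APPEND 7: p_16 = 7·1346031817694689607740 + 47994768943559546893 = 9470217492806386801073, q_16 = 7·598804457877887362843 + 21351264673255593320 = 4212982469818467133221 → 9470217492806386801073/4212982469818467133221

2/1
9/4
304597/135505
2750324/1223527
3422594591/1522597662
102788155287/45727006445
141648812857111/63014810999949
4820482950413706/2144471357873063
72448893069062701/32230085179095894
1346031817694689607740/598804457877887362843
9470217492806386801073/4212982469818467133221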